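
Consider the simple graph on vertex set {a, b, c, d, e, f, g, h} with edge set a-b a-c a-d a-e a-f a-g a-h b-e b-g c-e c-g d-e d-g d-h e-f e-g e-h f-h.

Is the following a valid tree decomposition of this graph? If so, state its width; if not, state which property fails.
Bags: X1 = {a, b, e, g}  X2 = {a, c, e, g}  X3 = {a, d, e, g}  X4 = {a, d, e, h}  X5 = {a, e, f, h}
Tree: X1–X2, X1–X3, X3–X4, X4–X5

Yes; width 3.

Checking the three conditions: (i) the bags cover all of {a, b, c, d, e, f, g, h}; (ii) for each edge, some bag contains both endpoints; (iii) the bags containing any fixed vertex form a subtree. All hold, so the decomposition is valid with width 4 − 1 = 3.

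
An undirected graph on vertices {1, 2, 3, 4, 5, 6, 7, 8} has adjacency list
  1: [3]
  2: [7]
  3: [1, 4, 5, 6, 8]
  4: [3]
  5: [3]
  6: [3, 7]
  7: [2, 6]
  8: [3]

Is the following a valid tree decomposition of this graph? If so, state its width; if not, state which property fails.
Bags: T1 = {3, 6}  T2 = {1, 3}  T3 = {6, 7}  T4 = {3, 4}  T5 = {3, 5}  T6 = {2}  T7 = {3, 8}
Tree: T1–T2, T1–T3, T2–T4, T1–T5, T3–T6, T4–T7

No — edge (7,2) lies in no bag.

A tree decomposition must satisfy three properties: every vertex lies in some bag; for every edge, both endpoints lie together in some bag; and for every vertex, the bags containing it form a connected subtree. Here edge (7,2) lies in no bag, so the decomposition is invalid.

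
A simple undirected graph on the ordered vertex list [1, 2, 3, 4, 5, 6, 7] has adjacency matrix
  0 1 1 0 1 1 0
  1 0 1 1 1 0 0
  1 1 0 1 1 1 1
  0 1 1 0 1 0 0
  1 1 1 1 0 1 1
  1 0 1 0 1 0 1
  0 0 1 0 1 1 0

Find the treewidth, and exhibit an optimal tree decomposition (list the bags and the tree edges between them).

Treewidth 3.
Bags: B1 = {2, 3, 4, 5}  B2 = {1, 2, 3, 5}  B3 = {1, 3, 5, 6}  B4 = {3, 5, 6, 7}
Tree: B1–B2, B2–B3, B3–B4

Every bag has size at most 4, so the width is 4 − 1 = 3 and tw(G) ≤ 3. Conversely, {1, 2, 3, 5} is a clique of size 4, and the vertices of any clique must share a bag in every tree decomposition; so some bag has ≥ 4 vertices and tw(G) ≥ 3. The upper and lower bounds meet at 3, so that is the treewidth.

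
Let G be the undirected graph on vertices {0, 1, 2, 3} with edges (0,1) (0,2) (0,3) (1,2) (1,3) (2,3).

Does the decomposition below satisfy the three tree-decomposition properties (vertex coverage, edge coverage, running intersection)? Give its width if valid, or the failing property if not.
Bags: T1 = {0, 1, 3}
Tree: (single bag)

No — vertex 2 appears in no bag.

A tree decomposition must satisfy three properties: every vertex lies in some bag; for every edge, both endpoints lie together in some bag; and for every vertex, the bags containing it form a connected subtree. Here vertex 2 appears in no bag, so the decomposition is invalid.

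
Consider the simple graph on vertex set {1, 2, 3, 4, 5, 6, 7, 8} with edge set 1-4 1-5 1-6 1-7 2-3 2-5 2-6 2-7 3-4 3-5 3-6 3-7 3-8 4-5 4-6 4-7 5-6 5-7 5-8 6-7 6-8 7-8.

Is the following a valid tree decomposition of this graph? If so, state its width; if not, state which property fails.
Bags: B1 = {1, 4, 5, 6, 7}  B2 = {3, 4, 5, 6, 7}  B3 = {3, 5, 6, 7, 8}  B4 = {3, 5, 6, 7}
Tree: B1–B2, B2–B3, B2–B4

No — vertex 2 appears in no bag.

A tree decomposition must satisfy three properties: every vertex lies in some bag; for every edge, both endpoints lie together in some bag; and for every vertex, the bags containing it form a connected subtree. Here vertex 2 appears in no bag, so the decomposition is invalid.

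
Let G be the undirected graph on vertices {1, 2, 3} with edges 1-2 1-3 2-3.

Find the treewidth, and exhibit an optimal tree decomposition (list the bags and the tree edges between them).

Treewidth 2.
One such decomposition:
Bags: B1 = {1, 2, 3}
Tree: (single bag)

A single bag containing all 3 vertices is trivially a valid decomposition of width 2. On the other hand G contains the 3-clique {1, 2, 3}. A clique must lie in a single bag of any decomposition, so no decomposition can have width below 2. Therefore the treewidth is 2.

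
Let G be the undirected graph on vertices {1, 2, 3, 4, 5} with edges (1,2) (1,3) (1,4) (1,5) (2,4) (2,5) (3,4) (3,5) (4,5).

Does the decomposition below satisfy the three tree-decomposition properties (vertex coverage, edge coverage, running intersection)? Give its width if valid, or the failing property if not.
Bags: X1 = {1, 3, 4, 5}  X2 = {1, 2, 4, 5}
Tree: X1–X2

Checking the three conditions: (i) the bags cover all of {1, 2, 3, 4, 5}; (ii) for each edge, some bag contains both endpoints; (iii) the bags containing any fixed vertex form a subtree. All hold, so the decomposition is valid with width 4 − 1 = 3.

Yes; width 3.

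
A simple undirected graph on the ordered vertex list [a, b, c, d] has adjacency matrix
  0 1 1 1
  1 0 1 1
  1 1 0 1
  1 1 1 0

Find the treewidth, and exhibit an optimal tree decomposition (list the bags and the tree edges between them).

With just one bag of size 4, the width is 4 − 1 = 3, so tw(G) ≤ 3. Conversely, {a, b, c, d} is a clique of size 4, and the vertices of any clique must share a bag in every tree decomposition; so some bag has ≥ 4 vertices and tw(G) ≥ 3. The upper and lower bounds meet at 3, so that is the treewidth.

Treewidth 3.
Bags: B1 = {a, b, c, d}
Tree: (single bag)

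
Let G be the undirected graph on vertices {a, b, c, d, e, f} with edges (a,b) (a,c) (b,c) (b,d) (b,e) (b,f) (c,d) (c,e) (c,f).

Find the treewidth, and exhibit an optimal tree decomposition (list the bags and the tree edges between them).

Treewidth 2.
One optimal decomposition is:
Bags: B1 = {b, c, f}  B2 = {b, c, d}  B3 = {b, c, e}  B4 = {a, b, c}
Tree: B1–B2, B1–B3, B1–B4

Each bag holds 3 vertices, so the decomposition has width 2, which upper-bounds the treewidth. On the other hand G contains the 3-clique {b, c, d}. A clique must lie in a single bag of any decomposition, so no decomposition can have width below 2. Combining the bounds, tw(G) = 2.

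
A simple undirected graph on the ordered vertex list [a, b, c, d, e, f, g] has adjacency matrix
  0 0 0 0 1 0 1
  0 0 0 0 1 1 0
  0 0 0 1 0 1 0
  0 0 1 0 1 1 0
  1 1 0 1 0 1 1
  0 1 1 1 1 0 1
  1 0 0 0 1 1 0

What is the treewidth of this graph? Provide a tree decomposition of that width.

The largest bag has 3 vertices, giving width 2; this decomposition certifies tw(G) ≤ 2. On the other hand G contains the 3-clique {a, e, g}. A clique must lie in a single bag of any decomposition, so no decomposition can have width below 2. The upper and lower bounds meet at 2, so that is the treewidth.

Treewidth 2.
One such decomposition:
Bags: B1 = {a, e, g}  B2 = {e, f, g}  B3 = {b, e, f}  B4 = {d, e, f}  B5 = {c, d, f}
Tree: B1–B2, B2–B3, B3–B4, B4–B5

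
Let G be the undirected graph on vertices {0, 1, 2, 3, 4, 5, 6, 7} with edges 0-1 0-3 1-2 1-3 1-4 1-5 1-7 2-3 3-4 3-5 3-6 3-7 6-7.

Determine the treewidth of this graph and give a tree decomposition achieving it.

Every bag has size at most 3, so the width is 3 − 1 = 2 and tw(G) ≤ 2. On the other hand G contains the 3-clique {0, 1, 3}. A clique must lie in a single bag of any decomposition, so no decomposition can have width below 2. Hence tw(G) = 2 exactly.

Treewidth 2.
One optimal decomposition is:
Bags: B1 = {1, 2, 3}  B2 = {1, 3, 7}  B3 = {1, 3, 4}  B4 = {0, 1, 3}  B5 = {3, 6, 7}  B6 = {1, 3, 5}
Tree: B1–B2, B2–B3, B2–B4, B2–B5, B1–B6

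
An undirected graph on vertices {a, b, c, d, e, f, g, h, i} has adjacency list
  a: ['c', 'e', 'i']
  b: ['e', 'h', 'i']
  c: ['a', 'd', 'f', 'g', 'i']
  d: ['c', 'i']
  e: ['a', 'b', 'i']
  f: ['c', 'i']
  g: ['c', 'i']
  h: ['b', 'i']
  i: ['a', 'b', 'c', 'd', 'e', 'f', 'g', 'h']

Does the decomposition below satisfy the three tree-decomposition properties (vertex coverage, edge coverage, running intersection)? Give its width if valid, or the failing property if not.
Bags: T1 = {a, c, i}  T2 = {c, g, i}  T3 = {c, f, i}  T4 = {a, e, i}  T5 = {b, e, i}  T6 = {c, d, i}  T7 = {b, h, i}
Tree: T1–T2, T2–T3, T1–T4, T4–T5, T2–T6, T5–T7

Yes; width 2.

Vertex coverage: the bags together contain {a, b, c, d, e, f, g, h, i}, the full vertex set. Edge coverage: each edge of G has both endpoints in at least one bag. Running intersection: for every vertex, the bags containing it form a connected subtree. All three properties hold, so this is a valid tree decomposition of width max|bag| − 1 = 2, and hence tw(G) ≤ 2.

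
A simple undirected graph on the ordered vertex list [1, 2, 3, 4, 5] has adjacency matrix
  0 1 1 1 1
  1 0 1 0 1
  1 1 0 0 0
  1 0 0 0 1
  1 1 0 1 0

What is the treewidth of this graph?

A width-2 tree decomposition is:
Bags: B1 = {1, 2, 3}  B2 = {1, 2, 5}  B3 = {1, 4, 5}
Tree: B1–B2, B2–B3
Each bag holds 3 vertices, so the decomposition has width 2, which upper-bounds the treewidth. For the lower bound, the 3 vertices {1, 2, 3} are pairwise adjacent, and any tree decomposition puts a clique entirely inside one bag — forcing width ≥ 2. The upper and lower bounds meet at 2, so that is the treewidth.

2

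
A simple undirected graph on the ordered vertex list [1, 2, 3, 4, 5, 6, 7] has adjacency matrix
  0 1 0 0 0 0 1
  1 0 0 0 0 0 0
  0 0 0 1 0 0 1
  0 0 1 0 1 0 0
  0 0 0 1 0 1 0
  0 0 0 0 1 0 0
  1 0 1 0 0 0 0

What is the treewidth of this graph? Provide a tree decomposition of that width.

Each bag holds 2 vertices, so the decomposition has width 1, which upper-bounds the treewidth. Since G has at least one edge (e.g. 6–5), it is not an edgeless graph, so tw(G) ≥ 1. The upper and lower bounds meet at 1, so that is the treewidth.

Treewidth 1.
One such decomposition:
Bags: B1 = {5, 6}  B2 = {4, 5}  B3 = {3, 4}  B4 = {3, 7}  B5 = {1, 7}  B6 = {1, 2}
Tree: B1–B2, B2–B3, B3–B4, B4–B5, B5–B6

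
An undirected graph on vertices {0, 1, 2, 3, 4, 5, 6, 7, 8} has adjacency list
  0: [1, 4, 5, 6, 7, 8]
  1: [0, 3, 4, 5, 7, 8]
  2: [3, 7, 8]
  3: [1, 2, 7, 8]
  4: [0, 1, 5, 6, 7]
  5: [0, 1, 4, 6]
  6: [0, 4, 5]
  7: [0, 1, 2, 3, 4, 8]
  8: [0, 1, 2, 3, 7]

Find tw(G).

3

A width-3 tree decomposition is:
Bags: B1 = {0, 1, 4, 7}  B2 = {0, 1, 7, 8}  B3 = {0, 1, 4, 5}  B4 = {1, 3, 7, 8}  B5 = {2, 3, 7, 8}  B6 = {0, 4, 5, 6}
Tree: B1–B2, B1–B3, B2–B4, B4–B5, B3–B6
Each bag holds 4 vertices, so the decomposition has width 3, which upper-bounds the treewidth. For the lower bound, the 4 vertices {0, 1, 7, 8} are pairwise adjacent, and any tree decomposition puts a clique entirely inside one bag — forcing width ≥ 3. Combining the bounds, tw(G) = 3.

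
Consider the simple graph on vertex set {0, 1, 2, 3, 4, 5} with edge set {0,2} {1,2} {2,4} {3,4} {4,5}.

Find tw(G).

A width-1 tree decomposition is:
Bags: B1 = {2, 4}  B2 = {3, 4}  B3 = {4, 5}  B4 = {1, 2}  B5 = {0, 2}
Tree: B1–B2, B1–B3, B1–B4, B1–B5
Every bag has size at most 2, so the width is 2 − 1 = 1 and tw(G) ≤ 1. Any graph with an edge has treewidth ≥ 1, and G has the edge 2–4. Therefore the treewidth is 1.

1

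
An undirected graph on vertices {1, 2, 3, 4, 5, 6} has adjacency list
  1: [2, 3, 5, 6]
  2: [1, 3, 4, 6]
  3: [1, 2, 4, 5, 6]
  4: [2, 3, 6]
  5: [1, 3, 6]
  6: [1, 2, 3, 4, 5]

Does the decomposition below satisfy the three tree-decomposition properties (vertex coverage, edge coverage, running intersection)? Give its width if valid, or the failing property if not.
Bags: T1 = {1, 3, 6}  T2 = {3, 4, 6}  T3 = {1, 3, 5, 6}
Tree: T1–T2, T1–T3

No — vertex 2 appears in no bag.

A tree decomposition must satisfy three properties: every vertex lies in some bag; for every edge, both endpoints lie together in some bag; and for every vertex, the bags containing it form a connected subtree. Here vertex 2 appears in no bag, so the decomposition is invalid.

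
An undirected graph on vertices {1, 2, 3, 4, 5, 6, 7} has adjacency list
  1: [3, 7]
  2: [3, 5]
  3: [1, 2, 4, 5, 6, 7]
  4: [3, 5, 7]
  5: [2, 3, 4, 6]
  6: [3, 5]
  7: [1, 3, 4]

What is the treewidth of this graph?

2

A width-2 tree decomposition is:
Bags: B1 = {3, 4, 7}  B2 = {1, 3, 7}  B3 = {3, 4, 5}  B4 = {3, 5, 6}  B5 = {2, 3, 5}
Tree: B1–B2, B1–B3, B3–B4, B3–B5
Every bag has size at most 3, so the width is 3 − 1 = 2 and tw(G) ≤ 2. Conversely, {1, 3, 7} is a clique of size 3, and the vertices of any clique must share a bag in every tree decomposition; so some bag has ≥ 3 vertices and tw(G) ≥ 2. Hence tw(G) = 2 exactly.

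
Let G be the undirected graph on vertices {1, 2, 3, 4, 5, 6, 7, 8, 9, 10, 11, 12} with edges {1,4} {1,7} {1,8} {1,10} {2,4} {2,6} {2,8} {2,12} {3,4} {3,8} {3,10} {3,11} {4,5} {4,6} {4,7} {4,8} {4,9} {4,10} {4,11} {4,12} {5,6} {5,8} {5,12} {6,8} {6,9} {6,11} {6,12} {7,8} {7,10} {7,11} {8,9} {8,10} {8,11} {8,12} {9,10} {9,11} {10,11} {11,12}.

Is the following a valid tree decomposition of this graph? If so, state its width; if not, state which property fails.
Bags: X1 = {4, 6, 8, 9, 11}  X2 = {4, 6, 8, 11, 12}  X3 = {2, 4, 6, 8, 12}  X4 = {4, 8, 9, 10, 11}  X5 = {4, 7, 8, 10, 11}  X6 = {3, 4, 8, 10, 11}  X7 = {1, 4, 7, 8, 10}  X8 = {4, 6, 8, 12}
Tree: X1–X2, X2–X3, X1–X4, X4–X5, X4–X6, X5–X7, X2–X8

A tree decomposition must satisfy three properties: every vertex lies in some bag; for every edge, both endpoints lie together in some bag; and for every vertex, the bags containing it form a connected subtree. Here vertex 5 appears in no bag, so the decomposition is invalid.

No — vertex 5 appears in no bag.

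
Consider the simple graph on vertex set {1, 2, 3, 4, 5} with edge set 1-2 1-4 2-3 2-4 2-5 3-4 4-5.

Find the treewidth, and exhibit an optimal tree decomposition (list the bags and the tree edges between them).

The largest bag has 3 vertices, giving width 2; this decomposition certifies tw(G) ≤ 2. On the other hand G contains the 3-clique {1, 2, 4}. A clique must lie in a single bag of any decomposition, so no decomposition can have width below 2. Hence tw(G) = 2 exactly.

Treewidth 2.
One such decomposition:
Bags: B1 = {2, 3, 4}  B2 = {1, 2, 4}  B3 = {2, 4, 5}
Tree: B1–B2, B2–B3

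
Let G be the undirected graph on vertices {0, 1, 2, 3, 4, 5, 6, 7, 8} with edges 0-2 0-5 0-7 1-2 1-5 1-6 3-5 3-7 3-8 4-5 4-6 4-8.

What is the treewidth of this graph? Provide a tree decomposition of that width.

Treewidth 3.
Bags: B1 = {0, 1, 2, 6}  B2 = {0, 1, 5, 6}  B3 = {0, 4, 5, 6}  B4 = {0, 4, 5, 7}  B5 = {3, 4, 5, 7}  B6 = {3, 4, 7, 8}
Tree: B1–B2, B2–B3, B3–B4, B4–B5, B5–B6

Every bag has size at most 4, so the width is 4 − 1 = 3 and tw(G) ≤ 3. For the lower bound: the 4 vertex sets {1,2,6}, {0}, {5}, {3,4,7,8} are disjoint, each induces a connected subgraph, and every pair is joined by at least one edge of G. Contracting each set to a single vertex therefore yields K_{4} as a minor, and since treewidth is minor-monotone, tw(G) ≥ tw(K_{4}) = 3. Therefore the treewidth is 3.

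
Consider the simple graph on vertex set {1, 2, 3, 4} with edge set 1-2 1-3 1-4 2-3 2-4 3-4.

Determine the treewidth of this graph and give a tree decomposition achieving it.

Treewidth 3.
Bags: B1 = {1, 2, 3, 4}
Tree: (single bag)

With just one bag of size 4, the width is 4 − 1 = 3, so tw(G) ≤ 3. For the lower bound, the 4 vertices {1, 2, 3, 4} are pairwise adjacent, and any tree decomposition puts a clique entirely inside one bag — forcing width ≥ 3. Hence tw(G) = 3 exactly.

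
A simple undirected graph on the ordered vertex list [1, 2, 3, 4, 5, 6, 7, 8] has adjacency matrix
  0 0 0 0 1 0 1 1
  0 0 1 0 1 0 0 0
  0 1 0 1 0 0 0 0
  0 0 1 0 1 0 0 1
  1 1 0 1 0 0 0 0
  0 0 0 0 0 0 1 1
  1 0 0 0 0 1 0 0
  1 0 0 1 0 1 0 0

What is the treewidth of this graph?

2

A width-2 tree decomposition is:
Bags: B1 = {2, 3, 4}  B2 = {2, 4, 5}  B3 = {4, 5, 8}  B4 = {1, 5, 8}  B5 = {1, 6, 8}  B6 = {1, 6, 7}
Tree: B1–B2, B2–B3, B3–B4, B4–B5, B5–B6
The largest bag has 3 vertices, giving width 2; this decomposition certifies tw(G) ≤ 2. Since 3–2–5–4–3 is a cycle in G, G is not acyclic. Forests are exactly the graphs of treewidth ≤ 1, so tw(G) ≥ 2. Hence tw(G) = 2 exactly.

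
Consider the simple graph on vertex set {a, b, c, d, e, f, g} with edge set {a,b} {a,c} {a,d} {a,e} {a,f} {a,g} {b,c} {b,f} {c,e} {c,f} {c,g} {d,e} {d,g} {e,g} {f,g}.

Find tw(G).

3

A width-3 tree decomposition is:
Bags: B1 = {a, c, f, g}  B2 = {a, c, e, g}  B3 = {a, b, c, f}  B4 = {a, d, e, g}
Tree: B1–B2, B1–B3, B2–B4
Each bag holds 4 vertices, so the decomposition has width 3, which upper-bounds the treewidth. On the other hand G contains the 4-clique {a, d, e, g}. A clique must lie in a single bag of any decomposition, so no decomposition can have width below 3. Hence tw(G) = 3 exactly.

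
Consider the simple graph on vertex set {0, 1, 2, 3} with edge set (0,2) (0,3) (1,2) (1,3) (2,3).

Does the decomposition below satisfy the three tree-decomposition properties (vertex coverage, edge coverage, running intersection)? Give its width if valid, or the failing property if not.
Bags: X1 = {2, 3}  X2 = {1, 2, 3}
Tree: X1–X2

No — vertex 0 appears in no bag.

A tree decomposition must satisfy three properties: every vertex lies in some bag; for every edge, both endpoints lie together in some bag; and for every vertex, the bags containing it form a connected subtree. Here vertex 0 appears in no bag, so the decomposition is invalid.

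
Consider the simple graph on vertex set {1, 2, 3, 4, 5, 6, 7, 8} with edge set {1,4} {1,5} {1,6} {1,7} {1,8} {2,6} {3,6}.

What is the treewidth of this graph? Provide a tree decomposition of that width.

Treewidth 1.
One such decomposition:
Bags: B1 = {2, 6}  B2 = {3, 6}  B3 = {1, 6}  B4 = {1, 5}  B5 = {1, 4}  B6 = {1, 8}  B7 = {1, 7}
Tree: B1–B2, B2–B3, B3–B4, B3–B5, B5–B6, B3–B7

The largest bag has 2 vertices, giving width 1; this decomposition certifies tw(G) ≤ 1. G has an edge, so its treewidth is at least 1. The upper and lower bounds meet at 1, so that is the treewidth.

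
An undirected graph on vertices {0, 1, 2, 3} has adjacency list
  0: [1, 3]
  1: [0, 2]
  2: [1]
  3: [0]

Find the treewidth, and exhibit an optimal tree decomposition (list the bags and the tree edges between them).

Each bag holds 2 vertices, so the decomposition has width 1, which upper-bounds the treewidth. Any graph with an edge has treewidth ≥ 1, and G has the edge 3–0. The upper and lower bounds meet at 1, so that is the treewidth.

Treewidth 1.
One such decomposition:
Bags: B1 = {0, 3}  B2 = {0, 1}  B3 = {1, 2}
Tree: B1–B2, B2–B3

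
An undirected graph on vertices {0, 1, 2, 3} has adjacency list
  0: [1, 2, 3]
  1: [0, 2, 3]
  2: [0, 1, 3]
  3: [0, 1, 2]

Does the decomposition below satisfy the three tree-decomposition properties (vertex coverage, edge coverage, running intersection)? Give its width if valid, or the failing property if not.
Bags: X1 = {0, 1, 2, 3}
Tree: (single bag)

Every vertex of G appears in some bag (union = {0, 1, 2, 3}); every edge is covered by a bag; and for each vertex v the set of bags containing v is connected in the bag tree. The decomposition is therefore valid. The largest bag has 4 vertices, so the width is 3.

Yes; width 3.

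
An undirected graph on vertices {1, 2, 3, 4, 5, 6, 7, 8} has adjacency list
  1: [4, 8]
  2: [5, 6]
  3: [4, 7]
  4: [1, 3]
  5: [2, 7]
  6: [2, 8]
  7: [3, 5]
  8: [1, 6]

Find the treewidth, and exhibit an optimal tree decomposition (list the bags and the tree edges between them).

Treewidth 2.
One such decomposition:
Bags: B1 = {2, 5, 7}  B2 = {2, 6, 7}  B3 = {6, 7, 8}  B4 = {1, 7, 8}  B5 = {1, 4, 7}  B6 = {3, 4, 7}
Tree: B1–B2, B2–B3, B3–B4, B4–B5, B5–B6

The largest bag has 3 vertices, giving width 2; this decomposition certifies tw(G) ≤ 2. The edges 7–5–2–6–8–1–4–3–7 form a cycle, so G is not a tree and its treewidth is at least 2. Therefore the treewidth is 2.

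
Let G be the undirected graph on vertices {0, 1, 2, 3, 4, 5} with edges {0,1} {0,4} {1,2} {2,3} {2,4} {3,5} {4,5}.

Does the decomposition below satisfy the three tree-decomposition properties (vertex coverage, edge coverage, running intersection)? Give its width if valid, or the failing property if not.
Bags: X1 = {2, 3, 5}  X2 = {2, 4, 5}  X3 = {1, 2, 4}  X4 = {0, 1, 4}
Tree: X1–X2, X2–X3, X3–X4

Yes; width 2.

Vertex coverage: the bags together contain {0, 1, 2, 3, 4, 5}, the full vertex set. Edge coverage: each edge of G has both endpoints in at least one bag. Running intersection: for every vertex, the bags containing it form a connected subtree. All three properties hold, so this is a valid tree decomposition of width max|bag| − 1 = 2, and hence tw(G) ≤ 2.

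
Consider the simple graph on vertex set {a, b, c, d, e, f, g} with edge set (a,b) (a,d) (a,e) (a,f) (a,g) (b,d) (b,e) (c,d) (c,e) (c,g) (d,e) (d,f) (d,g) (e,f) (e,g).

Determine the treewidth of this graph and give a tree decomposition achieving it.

Treewidth 3.
Bags: B1 = {c, d, e, g}  B2 = {a, d, e, g}  B3 = {a, d, e, f}  B4 = {a, b, d, e}
Tree: B1–B2, B2–B3, B3–B4

Every bag has size at most 4, so the width is 4 − 1 = 3 and tw(G) ≤ 3. Conversely, {c, d, e, g} is a clique of size 4, and the vertices of any clique must share a bag in every tree decomposition; so some bag has ≥ 4 vertices and tw(G) ≥ 3. Combining the bounds, tw(G) = 3.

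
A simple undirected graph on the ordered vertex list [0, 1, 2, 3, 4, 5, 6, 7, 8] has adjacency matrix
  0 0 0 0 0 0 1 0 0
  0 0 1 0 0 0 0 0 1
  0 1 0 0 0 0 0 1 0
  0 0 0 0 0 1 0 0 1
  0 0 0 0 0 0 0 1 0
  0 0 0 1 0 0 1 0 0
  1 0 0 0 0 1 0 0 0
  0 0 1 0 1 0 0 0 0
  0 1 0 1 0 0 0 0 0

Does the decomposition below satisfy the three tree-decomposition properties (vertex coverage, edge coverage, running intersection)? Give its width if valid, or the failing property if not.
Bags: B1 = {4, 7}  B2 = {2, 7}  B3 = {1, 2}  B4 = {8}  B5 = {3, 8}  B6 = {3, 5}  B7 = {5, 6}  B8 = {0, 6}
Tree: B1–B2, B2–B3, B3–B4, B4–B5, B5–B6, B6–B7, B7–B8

No — edge (1,8) lies in no bag.

A tree decomposition must satisfy three properties: every vertex lies in some bag; for every edge, both endpoints lie together in some bag; and for every vertex, the bags containing it form a connected subtree. Here edge (1,8) lies in no bag, so the decomposition is invalid.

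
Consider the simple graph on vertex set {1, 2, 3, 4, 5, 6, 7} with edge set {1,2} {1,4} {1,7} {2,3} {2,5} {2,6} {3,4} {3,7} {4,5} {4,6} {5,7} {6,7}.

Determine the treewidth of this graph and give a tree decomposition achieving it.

Each bag holds 4 vertices, so the decomposition has width 3, which upper-bounds the treewidth. For the lower bound: the 4 vertex sets {1,7}, {4,5}, {2}, {3} are disjoint, each induces a connected subgraph, and every pair is joined by at least one edge of G. Contracting each set to a single vertex therefore yields K_{4} as a minor, and since treewidth is minor-monotone, tw(G) ≥ tw(K_{4}) = 3. Hence tw(G) = 3 exactly.

Treewidth 3.
One such decomposition:
Bags: B1 = {1, 2, 4, 7}  B2 = {2, 4, 5, 7}  B3 = {2, 3, 4, 7}  B4 = {2, 4, 6, 7}
Tree: B1–B2, B2–B3, B3–B4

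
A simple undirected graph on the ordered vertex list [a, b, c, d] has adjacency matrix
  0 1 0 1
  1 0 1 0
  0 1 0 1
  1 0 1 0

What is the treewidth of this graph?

A width-2 tree decomposition is:
Bags: B1 = {a, b, c}  B2 = {a, c, d}
Tree: B1–B2
Each bag holds 3 vertices, so the decomposition has width 2, which upper-bounds the treewidth. Since c–b–a–d–c is a cycle in G, G is not acyclic. Forests are exactly the graphs of treewidth ≤ 1, so tw(G) ≥ 2. Hence tw(G) = 2 exactly.

2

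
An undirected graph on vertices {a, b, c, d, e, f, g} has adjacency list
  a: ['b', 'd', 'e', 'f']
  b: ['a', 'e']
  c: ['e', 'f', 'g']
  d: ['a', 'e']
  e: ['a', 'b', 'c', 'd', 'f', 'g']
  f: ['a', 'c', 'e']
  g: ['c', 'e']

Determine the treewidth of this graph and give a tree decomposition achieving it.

Treewidth 2.
Bags: B1 = {c, e, g}  B2 = {c, e, f}  B3 = {a, e, f}  B4 = {a, b, e}  B5 = {a, d, e}
Tree: B1–B2, B2–B3, B3–B4, B3–B5

Each bag holds 3 vertices, so the decomposition has width 2, which upper-bounds the treewidth. On the other hand G contains the 3-clique {c, e, g}. A clique must lie in a single bag of any decomposition, so no decomposition can have width below 2. Hence tw(G) = 2 exactly.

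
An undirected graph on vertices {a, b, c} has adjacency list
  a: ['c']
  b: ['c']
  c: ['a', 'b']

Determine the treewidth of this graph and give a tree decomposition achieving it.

Treewidth 1.
One optimal decomposition is:
Bags: B1 = {a, c}  B2 = {b, c}
Tree: B1–B2

Every bag has size at most 2, so the width is 2 − 1 = 1 and tw(G) ≤ 1. G has an edge, so its treewidth is at least 1. Hence tw(G) = 1 exactly.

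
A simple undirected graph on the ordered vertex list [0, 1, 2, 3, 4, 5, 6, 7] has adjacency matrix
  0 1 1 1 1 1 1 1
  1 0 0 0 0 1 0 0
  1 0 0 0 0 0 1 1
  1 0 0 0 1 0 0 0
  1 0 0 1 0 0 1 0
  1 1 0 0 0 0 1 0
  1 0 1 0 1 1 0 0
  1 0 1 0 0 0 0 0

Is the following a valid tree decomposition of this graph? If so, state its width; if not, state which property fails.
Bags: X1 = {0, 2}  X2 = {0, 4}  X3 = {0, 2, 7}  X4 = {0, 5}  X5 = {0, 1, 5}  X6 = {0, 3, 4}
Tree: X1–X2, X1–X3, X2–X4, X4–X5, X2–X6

A tree decomposition must satisfy three properties: every vertex lies in some bag; for every edge, both endpoints lie together in some bag; and for every vertex, the bags containing it form a connected subtree. Here vertex 6 appears in no bag, so the decomposition is invalid.

No — vertex 6 appears in no bag.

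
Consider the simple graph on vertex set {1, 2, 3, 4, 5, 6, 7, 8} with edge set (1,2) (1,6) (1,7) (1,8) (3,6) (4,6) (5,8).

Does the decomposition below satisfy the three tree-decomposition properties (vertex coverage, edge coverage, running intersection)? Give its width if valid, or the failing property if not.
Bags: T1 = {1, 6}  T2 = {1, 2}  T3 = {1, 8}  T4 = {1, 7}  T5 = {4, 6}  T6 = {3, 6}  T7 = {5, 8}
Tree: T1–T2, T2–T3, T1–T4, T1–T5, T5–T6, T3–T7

Yes; width 1.

Vertex coverage: the bags together contain {1, 2, 3, 4, 5, 6, 7, 8}, the full vertex set. Edge coverage: each edge of G has both endpoints in at least one bag. Running intersection: for every vertex, the bags containing it form a connected subtree. All three properties hold, so this is a valid tree decomposition of width max|bag| − 1 = 1, and hence tw(G) ≤ 1.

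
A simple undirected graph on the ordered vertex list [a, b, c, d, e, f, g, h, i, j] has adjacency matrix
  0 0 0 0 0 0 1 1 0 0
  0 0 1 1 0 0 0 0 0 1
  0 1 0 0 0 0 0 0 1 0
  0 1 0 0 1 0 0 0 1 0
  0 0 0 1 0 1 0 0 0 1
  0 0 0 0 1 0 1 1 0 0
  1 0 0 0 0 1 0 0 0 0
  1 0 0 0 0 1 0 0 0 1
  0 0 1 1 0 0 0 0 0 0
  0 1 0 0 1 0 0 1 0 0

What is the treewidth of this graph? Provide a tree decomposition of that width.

Every bag has size at most 3, so the width is 3 − 1 = 2 and tw(G) ≤ 2. The edges g–a–h–f–g form a cycle, so G is not a tree and its treewidth is at least 2. The upper and lower bounds meet at 2, so that is the treewidth.

Treewidth 2.
Bags: B1 = {a, f, g}  B2 = {a, f, h}  B3 = {e, f, h}  B4 = {e, h, j}  B5 = {d, e, j}  B6 = {b, d, j}  B7 = {b, d, i}  B8 = {b, c, i}
Tree: B1–B2, B2–B3, B3–B4, B4–B5, B5–B6, B6–B7, B7–B8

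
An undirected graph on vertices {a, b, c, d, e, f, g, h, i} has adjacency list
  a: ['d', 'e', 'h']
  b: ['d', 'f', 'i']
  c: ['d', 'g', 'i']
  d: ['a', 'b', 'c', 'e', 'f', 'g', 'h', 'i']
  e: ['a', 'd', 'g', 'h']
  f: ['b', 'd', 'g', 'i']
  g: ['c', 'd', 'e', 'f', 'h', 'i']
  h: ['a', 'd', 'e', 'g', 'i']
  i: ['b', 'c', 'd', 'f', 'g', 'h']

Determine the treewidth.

3

A width-3 tree decomposition is:
Bags: B1 = {c, d, g, i}  B2 = {d, f, g, i}  B3 = {d, g, h, i}  B4 = {d, e, g, h}  B5 = {b, d, f, i}  B6 = {a, d, e, h}
Tree: B1–B2, B2–B3, B3–B4, B2–B5, B4–B6
Each bag holds 4 vertices, so the decomposition has width 3, which upper-bounds the treewidth. Conversely, {d, e, g, h} is a clique of size 4, and the vertices of any clique must share a bag in every tree decomposition; so some bag has ≥ 4 vertices and tw(G) ≥ 3. Combining the bounds, tw(G) = 3.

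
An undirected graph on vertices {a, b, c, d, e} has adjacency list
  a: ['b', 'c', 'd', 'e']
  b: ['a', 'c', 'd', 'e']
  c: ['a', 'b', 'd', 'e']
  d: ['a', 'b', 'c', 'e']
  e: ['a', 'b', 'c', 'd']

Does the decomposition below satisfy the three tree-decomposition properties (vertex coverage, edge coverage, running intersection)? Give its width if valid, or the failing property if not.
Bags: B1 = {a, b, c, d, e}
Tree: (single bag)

Checking the three conditions: (i) the bags cover all of {a, b, c, d, e}; (ii) for each edge, some bag contains both endpoints; (iii) the bags containing any fixed vertex form a subtree. All hold, so the decomposition is valid with width 5 − 1 = 4.

Yes; width 4.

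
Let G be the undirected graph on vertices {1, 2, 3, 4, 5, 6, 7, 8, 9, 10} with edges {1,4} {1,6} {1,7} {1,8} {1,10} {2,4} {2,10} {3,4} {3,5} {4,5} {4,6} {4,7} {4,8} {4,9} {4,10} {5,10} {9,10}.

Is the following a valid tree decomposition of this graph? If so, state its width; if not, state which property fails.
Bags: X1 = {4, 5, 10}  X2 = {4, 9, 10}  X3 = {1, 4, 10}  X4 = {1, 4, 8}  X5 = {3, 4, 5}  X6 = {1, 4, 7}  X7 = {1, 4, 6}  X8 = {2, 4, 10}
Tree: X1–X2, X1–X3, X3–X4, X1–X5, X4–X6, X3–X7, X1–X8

Yes; width 2.

Vertex coverage: the bags together contain {1, 2, 3, 4, 5, 6, 7, 8, 9, 10}, the full vertex set. Edge coverage: each edge of G has both endpoints in at least one bag. Running intersection: for every vertex, the bags containing it form a connected subtree. All three properties hold, so this is a valid tree decomposition of width max|bag| − 1 = 2, and hence tw(G) ≤ 2.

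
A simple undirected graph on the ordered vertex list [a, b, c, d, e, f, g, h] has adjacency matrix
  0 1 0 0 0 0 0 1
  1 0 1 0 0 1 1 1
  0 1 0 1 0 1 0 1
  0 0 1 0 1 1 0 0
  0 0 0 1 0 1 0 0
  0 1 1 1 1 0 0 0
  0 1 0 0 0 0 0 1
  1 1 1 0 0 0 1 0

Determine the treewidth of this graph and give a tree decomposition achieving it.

Treewidth 2.
One optimal decomposition is:
Bags: B1 = {c, d, f}  B2 = {b, c, f}  B3 = {d, e, f}  B4 = {b, c, h}  B5 = {b, g, h}  B6 = {a, b, h}
Tree: B1–B2, B1–B3, B2–B4, B4–B5, B5–B6

Each bag holds 3 vertices, so the decomposition has width 2, which upper-bounds the treewidth. On the other hand G contains the 3-clique {d, e, f}. A clique must lie in a single bag of any decomposition, so no decomposition can have width below 2. Hence tw(G) = 2 exactly.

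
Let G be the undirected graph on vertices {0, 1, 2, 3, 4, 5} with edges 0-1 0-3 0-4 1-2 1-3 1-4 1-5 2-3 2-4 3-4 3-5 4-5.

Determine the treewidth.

A width-3 tree decomposition is:
Bags: B1 = {0, 1, 3, 4}  B2 = {1, 3, 4, 5}  B3 = {1, 2, 3, 4}
Tree: B1–B2, B1–B3
Every bag has size at most 4, so the width is 4 − 1 = 3 and tw(G) ≤ 3. Conversely, {0, 1, 3, 4} is a clique of size 4, and the vertices of any clique must share a bag in every tree decomposition; so some bag has ≥ 4 vertices and tw(G) ≥ 3. The upper and lower bounds meet at 3, so that is the treewidth.

3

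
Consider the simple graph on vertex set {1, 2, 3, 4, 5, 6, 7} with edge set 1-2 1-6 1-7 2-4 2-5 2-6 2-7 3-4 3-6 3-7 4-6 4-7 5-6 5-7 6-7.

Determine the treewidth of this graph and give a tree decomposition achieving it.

The largest bag has 4 vertices, giving width 3; this decomposition certifies tw(G) ≤ 3. On the other hand G contains the 4-clique {1, 2, 6, 7}. A clique must lie in a single bag of any decomposition, so no decomposition can have width below 3. Hence tw(G) = 3 exactly.

Treewidth 3.
Bags: B1 = {2, 4, 6, 7}  B2 = {2, 5, 6, 7}  B3 = {3, 4, 6, 7}  B4 = {1, 2, 6, 7}
Tree: B1–B2, B1–B3, B1–B4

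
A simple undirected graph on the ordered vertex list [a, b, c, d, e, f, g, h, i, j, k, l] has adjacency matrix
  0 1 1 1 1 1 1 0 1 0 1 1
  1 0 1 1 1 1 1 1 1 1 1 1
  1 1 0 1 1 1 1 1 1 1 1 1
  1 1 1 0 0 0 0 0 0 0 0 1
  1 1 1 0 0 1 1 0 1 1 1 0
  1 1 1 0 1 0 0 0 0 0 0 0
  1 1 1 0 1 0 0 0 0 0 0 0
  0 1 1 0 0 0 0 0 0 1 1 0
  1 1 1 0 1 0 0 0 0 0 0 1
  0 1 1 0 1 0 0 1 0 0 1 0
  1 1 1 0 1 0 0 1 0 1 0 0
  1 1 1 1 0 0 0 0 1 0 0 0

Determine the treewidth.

4

A width-4 tree decomposition is:
Bags: B1 = {a, b, c, e, k}  B2 = {b, c, e, j, k}  B3 = {a, b, c, e, g}  B4 = {a, b, c, e, i}  B5 = {b, c, h, j, k}  B6 = {a, b, c, i, l}  B7 = {a, b, c, e, f}  B8 = {a, b, c, d, l}
Tree: B1–B2, B1–B3, B1–B4, B2–B5, B4–B6, B4–B7, B6–B8
The largest bag has 5 vertices, giving width 4; this decomposition certifies tw(G) ≤ 4. For the lower bound, the 5 vertices {b, c, e, j, k} are pairwise adjacent, and any tree decomposition puts a clique entirely inside one bag — forcing width ≥ 4. Combining the bounds, tw(G) = 4.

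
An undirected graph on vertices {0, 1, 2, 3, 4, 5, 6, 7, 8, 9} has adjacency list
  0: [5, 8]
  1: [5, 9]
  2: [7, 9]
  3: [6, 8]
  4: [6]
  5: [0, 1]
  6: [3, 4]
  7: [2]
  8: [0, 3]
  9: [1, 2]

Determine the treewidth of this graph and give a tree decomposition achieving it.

Each bag holds 2 vertices, so the decomposition has width 1, which upper-bounds the treewidth. Since G has at least one edge (e.g. 4–6), it is not an edgeless graph, so tw(G) ≥ 1. The upper and lower bounds meet at 1, so that is the treewidth.

Treewidth 1.
One such decomposition:
Bags: B1 = {4, 6}  B2 = {3, 6}  B3 = {3, 8}  B4 = {0, 8}  B5 = {0, 5}  B6 = {1, 5}  B7 = {1, 9}  B8 = {2, 9}  B9 = {2, 7}
Tree: B1–B2, B2–B3, B3–B4, B4–B5, B5–B6, B6–B7, B7–B8, B8–B9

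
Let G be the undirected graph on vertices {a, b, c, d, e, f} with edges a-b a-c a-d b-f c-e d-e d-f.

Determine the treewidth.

A width-2 tree decomposition is:
Bags: B1 = {b, d, f}  B2 = {a, b, d}  B3 = {a, d, e}  B4 = {a, c, e}
Tree: B1–B2, B2–B3, B3–B4
Each bag holds 3 vertices, so the decomposition has width 2, which upper-bounds the treewidth. The edges f–b–a–d–f form a cycle, so G is not a tree and its treewidth is at least 2. Hence tw(G) = 2 exactly.

2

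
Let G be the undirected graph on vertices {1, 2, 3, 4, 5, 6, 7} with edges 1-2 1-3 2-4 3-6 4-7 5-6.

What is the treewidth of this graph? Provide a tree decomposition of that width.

Every bag has size at most 2, so the width is 2 − 1 = 1 and tw(G) ≤ 1. G has an edge, so its treewidth is at least 1. Combining the bounds, tw(G) = 1.

Treewidth 1.
Bags: B1 = {4, 7}  B2 = {2, 4}  B3 = {1, 2}  B4 = {1, 3}  B5 = {3, 6}  B6 = {5, 6}
Tree: B1–B2, B2–B3, B3–B4, B4–B5, B5–B6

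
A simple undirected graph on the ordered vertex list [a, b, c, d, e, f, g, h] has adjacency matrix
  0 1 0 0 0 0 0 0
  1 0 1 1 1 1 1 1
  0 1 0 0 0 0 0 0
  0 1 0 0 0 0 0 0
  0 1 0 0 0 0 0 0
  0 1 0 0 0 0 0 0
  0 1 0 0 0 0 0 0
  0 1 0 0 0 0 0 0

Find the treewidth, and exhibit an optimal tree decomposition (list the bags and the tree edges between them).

Each bag holds 2 vertices, so the decomposition has width 1, which upper-bounds the treewidth. Any graph with an edge has treewidth ≥ 1, and G has the edge b–g. Therefore the treewidth is 1.

Treewidth 1.
One such decomposition:
Bags: B1 = {b, g}  B2 = {b, d}  B3 = {b, h}  B4 = {b, f}  B5 = {b, c}  B6 = {a, b}  B7 = {b, e}
Tree: B1–B2, B1–B3, B3–B4, B4–B5, B1–B6, B4–B7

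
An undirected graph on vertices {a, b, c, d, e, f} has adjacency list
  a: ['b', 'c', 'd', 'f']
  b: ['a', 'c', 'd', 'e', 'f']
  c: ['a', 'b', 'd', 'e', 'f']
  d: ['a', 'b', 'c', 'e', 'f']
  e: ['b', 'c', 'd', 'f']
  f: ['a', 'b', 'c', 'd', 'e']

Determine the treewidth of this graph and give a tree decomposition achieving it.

Treewidth 4.
One such decomposition:
Bags: B1 = {b, c, d, e, f}  B2 = {a, b, c, d, f}
Tree: B1–B2

The largest bag has 5 vertices, giving width 4; this decomposition certifies tw(G) ≤ 4. On the other hand G contains the 5-clique {b, c, d, e, f}. A clique must lie in a single bag of any decomposition, so no decomposition can have width below 4. Hence tw(G) = 4 exactly.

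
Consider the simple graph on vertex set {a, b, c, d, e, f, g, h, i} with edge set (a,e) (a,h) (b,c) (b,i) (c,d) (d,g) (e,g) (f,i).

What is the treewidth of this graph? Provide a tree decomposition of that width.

Treewidth 1.
One optimal decomposition is:
Bags: B1 = {f, i}  B2 = {b, i}  B3 = {b, c}  B4 = {c, d}  B5 = {d, g}  B6 = {e, g}  B7 = {a, e}  B8 = {a, h}
Tree: B1–B2, B2–B3, B3–B4, B4–B5, B5–B6, B6–B7, B7–B8

Every bag has size at most 2, so the width is 2 − 1 = 1 and tw(G) ≤ 1. Since G has at least one edge (e.g. f–i), it is not an edgeless graph, so tw(G) ≥ 1. Hence tw(G) = 1 exactly.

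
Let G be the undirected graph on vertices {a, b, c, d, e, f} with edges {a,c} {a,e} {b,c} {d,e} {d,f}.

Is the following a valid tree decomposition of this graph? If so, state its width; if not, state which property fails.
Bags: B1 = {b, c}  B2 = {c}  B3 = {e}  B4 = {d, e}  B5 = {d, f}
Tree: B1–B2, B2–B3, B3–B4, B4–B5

No — vertex a appears in no bag.

A tree decomposition must satisfy three properties: every vertex lies in some bag; for every edge, both endpoints lie together in some bag; and for every vertex, the bags containing it form a connected subtree. Here vertex a appears in no bag, so the decomposition is invalid.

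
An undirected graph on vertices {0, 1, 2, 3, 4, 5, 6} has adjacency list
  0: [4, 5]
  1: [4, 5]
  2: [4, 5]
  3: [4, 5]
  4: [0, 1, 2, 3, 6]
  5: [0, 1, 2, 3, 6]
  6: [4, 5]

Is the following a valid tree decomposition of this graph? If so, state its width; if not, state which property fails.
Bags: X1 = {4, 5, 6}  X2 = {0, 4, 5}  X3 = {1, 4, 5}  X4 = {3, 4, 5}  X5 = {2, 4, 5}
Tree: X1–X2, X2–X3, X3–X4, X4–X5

Every vertex of G appears in some bag (union = {0, 1, 2, 3, 4, 5, 6}); every edge is covered by a bag; and for each vertex v the set of bags containing v is connected in the bag tree. The decomposition is therefore valid. The largest bag has 3 vertices, so the width is 2.

Yes; width 2.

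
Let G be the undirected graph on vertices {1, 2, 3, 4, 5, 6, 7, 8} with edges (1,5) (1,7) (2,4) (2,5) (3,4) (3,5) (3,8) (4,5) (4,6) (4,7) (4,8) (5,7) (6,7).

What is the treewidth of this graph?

A width-2 tree decomposition is:
Bags: B1 = {4, 5, 7}  B2 = {3, 4, 5}  B3 = {2, 4, 5}  B4 = {1, 5, 7}  B5 = {3, 4, 8}  B6 = {4, 6, 7}
Tree: B1–B2, B1–B3, B1–B4, B2–B5, B1–B6
Every bag has size at most 3, so the width is 3 − 1 = 2 and tw(G) ≤ 2. For the lower bound, the 3 vertices {1, 5, 7} are pairwise adjacent, and any tree decomposition puts a clique entirely inside one bag — forcing width ≥ 2. The upper and lower bounds meet at 2, so that is the treewidth.

2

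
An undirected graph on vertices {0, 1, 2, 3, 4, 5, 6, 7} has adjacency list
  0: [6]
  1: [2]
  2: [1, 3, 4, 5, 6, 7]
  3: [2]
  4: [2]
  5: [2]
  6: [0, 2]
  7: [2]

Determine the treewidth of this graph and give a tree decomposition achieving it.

Treewidth 1.
Bags: B1 = {2, 4}  B2 = {1, 2}  B3 = {2, 5}  B4 = {2, 3}  B5 = {2, 6}  B6 = {0, 6}  B7 = {2, 7}
Tree: B1–B2, B1–B3, B3–B4, B2–B5, B5–B6, B5–B7

Each bag holds 2 vertices, so the decomposition has width 1, which upper-bounds the treewidth. G has an edge, so its treewidth is at least 1. Therefore the treewidth is 1.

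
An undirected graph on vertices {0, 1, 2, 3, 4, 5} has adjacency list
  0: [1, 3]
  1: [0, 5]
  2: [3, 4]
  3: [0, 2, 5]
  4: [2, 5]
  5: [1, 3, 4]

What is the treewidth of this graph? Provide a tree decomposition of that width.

Each bag holds 3 vertices, so the decomposition has width 2, which upper-bounds the treewidth. For the lower bound, G contains the cycle 1–0–3–5–1, so G is not a forest; only forests have treewidth ≤ 1, hence tw(G) ≥ 2. The upper and lower bounds meet at 2, so that is the treewidth.

Treewidth 2.
Bags: B1 = {0, 1, 5}  B2 = {0, 3, 5}  B3 = {3, 4, 5}  B4 = {2, 3, 4}
Tree: B1–B2, B2–B3, B3–B4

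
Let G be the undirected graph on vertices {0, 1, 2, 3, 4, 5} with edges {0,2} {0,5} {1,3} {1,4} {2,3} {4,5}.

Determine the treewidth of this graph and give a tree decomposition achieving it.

Every bag has size at most 3, so the width is 3 − 1 = 2 and tw(G) ≤ 2. For the lower bound, G contains the cycle 1–4–5–0–2–3–1, so G is not a forest; only forests have treewidth ≤ 1, hence tw(G) ≥ 2. Combining the bounds, tw(G) = 2.

Treewidth 2.
One optimal decomposition is:
Bags: B1 = {1, 4, 5}  B2 = {0, 1, 5}  B3 = {0, 1, 2}  B4 = {1, 2, 3}
Tree: B1–B2, B2–B3, B3–B4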